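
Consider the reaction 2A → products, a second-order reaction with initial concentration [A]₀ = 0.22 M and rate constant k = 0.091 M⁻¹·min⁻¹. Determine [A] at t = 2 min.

0.2115 M

Step 1: For a second-order reaction: 1/[A] = 1/[A]₀ + kt
Step 2: 1/[A] = 1/0.22 + 0.091 × 2
Step 3: 1/[A] = 4.545 + 0.182 = 4.727
Step 4: [A] = 1/4.727 = 0.2115 M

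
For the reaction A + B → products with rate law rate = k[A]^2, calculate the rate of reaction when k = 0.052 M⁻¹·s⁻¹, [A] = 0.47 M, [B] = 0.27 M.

0.01149 M/s

Step 1: The rate law is rate = k[A]^2
Step 2: Note that the rate does not depend on [B] (zero order in B).
Step 3: rate = 0.052 × (0.47)^2 = 0.0114868 M/s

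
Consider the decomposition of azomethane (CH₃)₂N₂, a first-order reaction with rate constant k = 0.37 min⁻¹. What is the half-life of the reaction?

1.873 min

Step 1: For a first-order reaction, t₁/₂ = ln(2)/k
Step 2: t₁/₂ = ln(2)/0.37
Step 3: t₁/₂ = 0.6931/0.37 = 1.873 min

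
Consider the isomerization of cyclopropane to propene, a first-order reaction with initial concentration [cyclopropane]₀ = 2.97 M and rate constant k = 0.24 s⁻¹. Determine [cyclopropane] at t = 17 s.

0.05022 M

Step 1: For a first-order reaction: [cyclopropane] = [cyclopropane]₀ × e^(-kt)
Step 2: [cyclopropane] = 2.97 × e^(-0.24 × 17)
Step 3: [cyclopropane] = 2.97 × e^(-4.08)
Step 4: [cyclopropane] = 2.97 × 0.0169075 = 0.05022 M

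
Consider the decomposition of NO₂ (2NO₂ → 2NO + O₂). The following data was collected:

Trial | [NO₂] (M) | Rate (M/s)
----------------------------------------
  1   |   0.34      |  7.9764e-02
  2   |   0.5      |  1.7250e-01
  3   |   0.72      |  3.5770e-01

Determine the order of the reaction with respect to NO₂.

second order (2)

Step 1: Compare trials to find order n where rate₂/rate₁ = ([NO₂]₂/[NO₂]₁)^n
Step 2: rate₂/rate₁ = 1.7250e-01/7.9764e-02 = 2.163
Step 3: [NO₂]₂/[NO₂]₁ = 0.5/0.34 = 1.471
Step 4: n = ln(2.163)/ln(1.471) = 2.00 ≈ 2
Step 5: The reaction is second order in NO₂.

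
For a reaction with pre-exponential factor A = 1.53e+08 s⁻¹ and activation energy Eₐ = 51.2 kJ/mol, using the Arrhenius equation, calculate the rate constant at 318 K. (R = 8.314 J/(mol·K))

5.95e-01 s⁻¹

Step 1: Use the Arrhenius equation: k = A × exp(-Eₐ/RT)
Step 2: Convert Eₐ to J/mol: 51.2 kJ/mol = 51200 J/mol
Step 3: Calculate the exponent: -Eₐ/(RT) = -51200/(8.314 × 318) = -19.36568
Step 4: k = 1.53e+08 × exp(-19.36568)
Step 5: k = 1.53e+08 × 3.88680e-09 = 5.9468e-01 s⁻¹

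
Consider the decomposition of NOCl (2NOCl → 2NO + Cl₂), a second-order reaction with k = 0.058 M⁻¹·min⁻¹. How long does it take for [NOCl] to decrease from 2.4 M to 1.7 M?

2.958 min

Step 1: For second-order: t = (1/[NOCl] - 1/[NOCl]₀)/k
Step 2: t = (1/1.7 - 1/2.4)/0.058
Step 3: t = (0.5882 - 0.4167)/0.058
Step 4: t = 0.1716/0.058 = 2.958 min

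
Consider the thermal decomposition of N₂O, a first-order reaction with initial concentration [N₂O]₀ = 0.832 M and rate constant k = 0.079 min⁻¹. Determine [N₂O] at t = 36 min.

0.04842 M

Step 1: For a first-order reaction: [N₂O] = [N₂O]₀ × e^(-kt)
Step 2: [N₂O] = 0.832 × e^(-0.079 × 36)
Step 3: [N₂O] = 0.832 × e^(-2.844)
Step 4: [N₂O] = 0.832 × 0.0581924 = 0.04842 M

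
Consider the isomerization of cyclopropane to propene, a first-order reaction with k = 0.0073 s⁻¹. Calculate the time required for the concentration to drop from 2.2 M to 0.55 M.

189.9 s

Step 1: For first-order: t = ln([cyclopropane]₀/[cyclopropane])/k
Step 2: t = ln(2.2/0.55)/0.0073
Step 3: t = ln(4)/0.0073
Step 4: t = 1.386/0.0073 = 189.9 s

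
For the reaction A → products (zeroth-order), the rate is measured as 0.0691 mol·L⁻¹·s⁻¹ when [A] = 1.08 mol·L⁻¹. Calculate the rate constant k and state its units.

0.0691 mol·L⁻¹·s⁻¹

Step 1: For a zeroth-order reaction, rate = k (independent of concentration).
Step 2: k = rate = 0.0691 mol·L⁻¹·s⁻¹.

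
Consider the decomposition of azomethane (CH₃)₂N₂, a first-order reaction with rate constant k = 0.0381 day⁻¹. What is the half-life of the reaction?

18.19 day

Step 1: For a first-order reaction, t₁/₂ = ln(2)/k
Step 2: t₁/₂ = ln(2)/0.0381
Step 3: t₁/₂ = 0.6931/0.0381 = 18.19 day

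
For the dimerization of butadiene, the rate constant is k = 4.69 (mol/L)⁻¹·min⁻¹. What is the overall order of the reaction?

second order (2)

Step 1: The units of k for an nth-order reaction are (concentration)^(1-n)·(time)⁻¹.
Step 2: Here k has units (mol/L)⁻¹·min⁻¹, so the concentration exponent is -1.
Step 3: 1 - n = -1 ⇒ n = 2. The reaction is second order.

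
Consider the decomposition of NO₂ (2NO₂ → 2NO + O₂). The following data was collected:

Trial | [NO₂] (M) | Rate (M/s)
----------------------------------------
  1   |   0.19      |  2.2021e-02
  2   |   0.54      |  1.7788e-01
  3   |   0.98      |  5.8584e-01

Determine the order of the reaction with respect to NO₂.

second order (2)

Step 1: Compare trials to find order n where rate₂/rate₁ = ([NO₂]₂/[NO₂]₁)^n
Step 2: rate₂/rate₁ = 1.7788e-01/2.2021e-02 = 8.078
Step 3: [NO₂]₂/[NO₂]₁ = 0.54/0.19 = 2.842
Step 4: n = ln(8.078)/ln(2.842) = 2.00 ≈ 2
Step 5: The reaction is second order in NO₂.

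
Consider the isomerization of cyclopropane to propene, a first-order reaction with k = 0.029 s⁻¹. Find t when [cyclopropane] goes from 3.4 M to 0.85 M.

47.8 s

Step 1: For first-order: t = ln([cyclopropane]₀/[cyclopropane])/k
Step 2: t = ln(3.4/0.85)/0.029
Step 3: t = ln(4)/0.029
Step 4: t = 1.386/0.029 = 47.8 s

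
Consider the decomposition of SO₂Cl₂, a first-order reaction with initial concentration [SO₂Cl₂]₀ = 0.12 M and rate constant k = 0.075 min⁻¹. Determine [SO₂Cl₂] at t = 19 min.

0.02886 M

Step 1: For a first-order reaction: [SO₂Cl₂] = [SO₂Cl₂]₀ × e^(-kt)
Step 2: [SO₂Cl₂] = 0.12 × e^(-0.075 × 19)
Step 3: [SO₂Cl₂] = 0.12 × e^(-1.425)
Step 4: [SO₂Cl₂] = 0.12 × 0.240508 = 0.02886 M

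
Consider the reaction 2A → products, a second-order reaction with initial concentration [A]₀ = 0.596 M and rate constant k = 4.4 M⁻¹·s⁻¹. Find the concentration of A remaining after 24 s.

0.009322 M

Step 1: For a second-order reaction: 1/[A] = 1/[A]₀ + kt
Step 2: 1/[A] = 1/0.596 + 4.4 × 24
Step 3: 1/[A] = 1.678 + 105.6 = 107.3
Step 4: [A] = 1/107.3 = 0.009322 M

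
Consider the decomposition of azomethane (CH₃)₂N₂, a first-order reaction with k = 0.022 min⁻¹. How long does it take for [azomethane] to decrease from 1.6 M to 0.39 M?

64.16 min

Step 1: For first-order: t = ln([azomethane]₀/[azomethane])/k
Step 2: t = ln(1.6/0.39)/0.022
Step 3: t = ln(4.103)/0.022
Step 4: t = 1.412/0.022 = 64.16 min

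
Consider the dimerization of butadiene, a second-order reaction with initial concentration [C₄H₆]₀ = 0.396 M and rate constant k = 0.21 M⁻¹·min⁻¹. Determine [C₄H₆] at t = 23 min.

0.136 M

Step 1: For a second-order reaction: 1/[C₄H₆] = 1/[C₄H₆]₀ + kt
Step 2: 1/[C₄H₆] = 1/0.396 + 0.21 × 23
Step 3: 1/[C₄H₆] = 2.525 + 4.83 = 7.355
Step 4: [C₄H₆] = 1/7.355 = 0.136 M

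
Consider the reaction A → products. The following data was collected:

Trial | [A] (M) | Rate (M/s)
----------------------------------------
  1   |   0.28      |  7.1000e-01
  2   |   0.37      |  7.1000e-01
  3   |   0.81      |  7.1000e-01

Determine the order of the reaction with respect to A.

zeroth order (0)

Step 1: Compare trials - when concentration changes, rate stays constant.
Step 2: rate₂/rate₁ = 7.1000e-01/7.1000e-01 = 1
Step 3: [A]₂/[A]₁ = 0.37/0.28 = 1.321
Step 4: Since rate ratio ≈ (conc ratio)^0, the reaction is zeroth order.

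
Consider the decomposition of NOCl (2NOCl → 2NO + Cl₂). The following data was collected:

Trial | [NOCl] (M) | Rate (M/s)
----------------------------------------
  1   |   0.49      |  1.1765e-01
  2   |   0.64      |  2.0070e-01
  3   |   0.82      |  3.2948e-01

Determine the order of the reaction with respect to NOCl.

second order (2)

Step 1: Compare trials to find order n where rate₂/rate₁ = ([NOCl]₂/[NOCl]₁)^n
Step 2: rate₂/rate₁ = 2.0070e-01/1.1765e-01 = 1.706
Step 3: [NOCl]₂/[NOCl]₁ = 0.64/0.49 = 1.306
Step 4: n = ln(1.706)/ln(1.306) = 2.00 ≈ 2
Step 5: The reaction is second order in NOCl.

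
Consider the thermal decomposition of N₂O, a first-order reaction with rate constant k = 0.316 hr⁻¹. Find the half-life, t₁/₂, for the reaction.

2.194 hr

Step 1: For a first-order reaction, t₁/₂ = ln(2)/k
Step 2: t₁/₂ = ln(2)/0.316
Step 3: t₁/₂ = 0.6931/0.316 = 2.194 hr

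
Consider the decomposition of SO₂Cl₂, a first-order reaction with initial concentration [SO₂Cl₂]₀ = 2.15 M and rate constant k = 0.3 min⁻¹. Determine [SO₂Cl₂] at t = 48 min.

1.198e-06 M

Step 1: For a first-order reaction: [SO₂Cl₂] = [SO₂Cl₂]₀ × e^(-kt)
Step 2: [SO₂Cl₂] = 2.15 × e^(-0.3 × 48)
Step 3: [SO₂Cl₂] = 2.15 × e^(-14.4)
Step 4: [SO₂Cl₂] = 2.15 × 5.5739e-07 = 1.198e-06 M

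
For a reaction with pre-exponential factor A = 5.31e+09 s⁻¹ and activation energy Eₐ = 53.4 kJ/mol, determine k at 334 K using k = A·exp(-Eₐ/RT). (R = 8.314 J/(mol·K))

2.36e+01 s⁻¹

Step 1: Use the Arrhenius equation: k = A × exp(-Eₐ/RT)
Step 2: Convert Eₐ to J/mol: 53.4 kJ/mol = 53400 J/mol
Step 3: Calculate the exponent: -Eₐ/(RT) = -53400/(8.314 × 334) = -19.23024
Step 4: k = 5.31e+09 × exp(-19.23024)
Step 5: k = 5.31e+09 × 4.45054e-09 = 2.3632e+01 s⁻¹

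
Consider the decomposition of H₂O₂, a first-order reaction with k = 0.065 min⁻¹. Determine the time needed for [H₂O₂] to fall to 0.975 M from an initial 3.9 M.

21.33 min

Step 1: For first-order: t = ln([H₂O₂]₀/[H₂O₂])/k
Step 2: t = ln(3.9/0.975)/0.065
Step 3: t = ln(4)/0.065
Step 4: t = 1.386/0.065 = 21.33 min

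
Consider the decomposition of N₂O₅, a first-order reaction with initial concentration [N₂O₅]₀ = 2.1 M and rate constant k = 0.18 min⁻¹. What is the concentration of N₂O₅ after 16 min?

0.1179 M

Step 1: For a first-order reaction: [N₂O₅] = [N₂O₅]₀ × e^(-kt)
Step 2: [N₂O₅] = 2.1 × e^(-0.18 × 16)
Step 3: [N₂O₅] = 2.1 × e^(-2.88)
Step 4: [N₂O₅] = 2.1 × 0.0561348 = 0.1179 M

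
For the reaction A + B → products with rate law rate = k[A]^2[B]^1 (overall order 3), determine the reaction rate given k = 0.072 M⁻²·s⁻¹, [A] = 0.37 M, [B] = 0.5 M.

0.004928 M/s

Step 1: The rate law is rate = k[A]^2[B]^1, overall order = 2+1 = 3
Step 2: Substitute values: rate = 0.072 × (0.37)^2 × (0.5)^1
Step 3: rate = 0.072 × 0.1369 × 0.5 = 0.0049284 M/s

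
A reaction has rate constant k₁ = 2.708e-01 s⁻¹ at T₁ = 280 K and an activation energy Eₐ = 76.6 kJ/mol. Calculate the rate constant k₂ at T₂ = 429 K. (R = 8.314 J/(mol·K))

2.489e+04 s⁻¹

Step 1: Use the two-temperature Arrhenius form: ln(k₂/k₁) = -Eₐ/R × (1/T₂ - 1/T₁)
Step 2: Convert Eₐ to J/mol: 76.6 kJ/mol = 76600 J/mol
Step 3: 1/T₂ - 1/T₁ = 1/429 - 1/280 = -1.240426e-03 K⁻¹
Step 4: ln(k₂/k₁) = -76600/8.314 × -1.240426e-03 = 11.42851
Step 5: k₂ = k₁ × exp(11.42851) = 2.708e-01 × 9.19049e+04 = 2.489e+04 s⁻¹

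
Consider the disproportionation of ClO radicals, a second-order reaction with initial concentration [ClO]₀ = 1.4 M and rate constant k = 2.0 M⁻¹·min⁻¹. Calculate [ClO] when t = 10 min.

0.04828 M

Step 1: For a second-order reaction: 1/[ClO] = 1/[ClO]₀ + kt
Step 2: 1/[ClO] = 1/1.4 + 2.0 × 10
Step 3: 1/[ClO] = 0.7143 + 20 = 20.71
Step 4: [ClO] = 1/20.71 = 0.04828 M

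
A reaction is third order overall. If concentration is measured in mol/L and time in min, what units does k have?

(mol/L)⁻²·min⁻¹

Step 1: For overall order n, rate = k × (concentration)^n.
Step 2: Rate has units mol/L·min⁻¹; concentration term has units (mol/L)^3.
Step 3: k = rate / (concentration)^n, so units of k = (mol/L)^(1-3)·min⁻¹ = (mol/L)⁻²·min⁻¹.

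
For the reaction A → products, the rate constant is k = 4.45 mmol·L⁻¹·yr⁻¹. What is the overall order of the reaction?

zeroth order (0)

Step 1: The units of k for an nth-order reaction are (concentration)^(1-n)·(time)⁻¹.
Step 2: Here k has units mmol·L⁻¹·yr⁻¹, so the concentration exponent is 1.
Step 3: 1 - n = 1 ⇒ n = 0. The reaction is zeroth order.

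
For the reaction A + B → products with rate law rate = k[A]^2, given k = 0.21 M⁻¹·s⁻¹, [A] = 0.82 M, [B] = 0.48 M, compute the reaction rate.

0.1412 M/s

Step 1: The rate law is rate = k[A]^2
Step 2: Note that the rate does not depend on [B] (zero order in B).
Step 3: rate = 0.21 × (0.82)^2 = 0.141204 M/s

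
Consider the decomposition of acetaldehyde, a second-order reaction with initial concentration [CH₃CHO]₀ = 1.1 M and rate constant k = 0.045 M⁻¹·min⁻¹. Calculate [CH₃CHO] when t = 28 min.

0.461 M

Step 1: For a second-order reaction: 1/[CH₃CHO] = 1/[CH₃CHO]₀ + kt
Step 2: 1/[CH₃CHO] = 1/1.1 + 0.045 × 28
Step 3: 1/[CH₃CHO] = 0.9091 + 1.26 = 2.169
Step 4: [CH₃CHO] = 1/2.169 = 0.461 M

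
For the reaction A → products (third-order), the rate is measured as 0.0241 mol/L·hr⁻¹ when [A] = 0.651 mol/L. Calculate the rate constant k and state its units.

0.08735 (mol/L)⁻²·hr⁻¹

Step 1: rate = k[A]^3, so k = rate / [A]^3.
Step 2: k = 0.0241 / (0.651)^3 = 0.0241 / 0.2759.
Step 3: k = 0.08735 (mol/L)⁻²·hr⁻¹.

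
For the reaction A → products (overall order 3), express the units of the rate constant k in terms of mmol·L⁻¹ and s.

(mmol·L⁻¹)⁻²·s⁻¹

Step 1: For overall order n, rate = k × (concentration)^n.
Step 2: Rate has units mmol·L⁻¹·s⁻¹; concentration term has units (mmol·L⁻¹)^3.
Step 3: k = rate / (concentration)^n, so units of k = (mmol·L⁻¹)^(1-3)·s⁻¹ = (mmol·L⁻¹)⁻²·s⁻¹.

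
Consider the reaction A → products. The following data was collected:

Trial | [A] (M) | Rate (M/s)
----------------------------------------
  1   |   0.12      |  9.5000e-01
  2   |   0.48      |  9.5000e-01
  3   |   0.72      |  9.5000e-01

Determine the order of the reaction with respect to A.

zeroth order (0)

Step 1: Compare trials - when concentration changes, rate stays constant.
Step 2: rate₂/rate₁ = 9.5000e-01/9.5000e-01 = 1
Step 3: [A]₂/[A]₁ = 0.48/0.12 = 4
Step 4: Since rate ratio ≈ (conc ratio)^0, the reaction is zeroth order.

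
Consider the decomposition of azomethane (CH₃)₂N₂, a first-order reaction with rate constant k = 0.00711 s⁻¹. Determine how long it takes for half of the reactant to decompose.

97.49 s

Step 1: For a first-order reaction, t₁/₂ = ln(2)/k
Step 2: t₁/₂ = ln(2)/0.00711
Step 3: t₁/₂ = 0.6931/0.00711 = 97.49 s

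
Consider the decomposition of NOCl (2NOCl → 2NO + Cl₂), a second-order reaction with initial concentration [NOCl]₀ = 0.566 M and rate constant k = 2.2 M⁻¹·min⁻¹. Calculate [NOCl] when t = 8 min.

0.05163 M

Step 1: For a second-order reaction: 1/[NOCl] = 1/[NOCl]₀ + kt
Step 2: 1/[NOCl] = 1/0.566 + 2.2 × 8
Step 3: 1/[NOCl] = 1.767 + 17.6 = 19.37
Step 4: [NOCl] = 1/19.37 = 0.05163 M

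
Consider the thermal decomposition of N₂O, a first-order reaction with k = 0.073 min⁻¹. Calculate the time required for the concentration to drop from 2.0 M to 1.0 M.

9.495 min

Step 1: For first-order: t = ln([N₂O]₀/[N₂O])/k
Step 2: t = ln(2.0/1.0)/0.073
Step 3: t = ln(2)/0.073
Step 4: t = 0.6931/0.073 = 9.495 min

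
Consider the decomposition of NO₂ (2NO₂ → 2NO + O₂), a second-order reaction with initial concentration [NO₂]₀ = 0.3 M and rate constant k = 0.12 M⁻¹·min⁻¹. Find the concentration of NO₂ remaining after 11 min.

0.2149 M

Step 1: For a second-order reaction: 1/[NO₂] = 1/[NO₂]₀ + kt
Step 2: 1/[NO₂] = 1/0.3 + 0.12 × 11
Step 3: 1/[NO₂] = 3.333 + 1.32 = 4.653
Step 4: [NO₂] = 1/4.653 = 0.2149 M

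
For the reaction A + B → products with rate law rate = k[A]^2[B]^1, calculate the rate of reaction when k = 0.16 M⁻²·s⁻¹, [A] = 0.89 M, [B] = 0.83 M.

0.1052 M/s

Step 1: The rate law is rate = k[A]^2[B]^1
Step 2: Substitute: rate = 0.16 × (0.89)^2 × (0.83)^1
Step 3: rate = 0.16 × 0.7921 × 0.83 = 0.105191 M/s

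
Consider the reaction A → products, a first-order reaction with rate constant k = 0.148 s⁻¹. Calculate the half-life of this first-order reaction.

4.683 s

Step 1: For a first-order reaction, t₁/₂ = ln(2)/k
Step 2: t₁/₂ = ln(2)/0.148
Step 3: t₁/₂ = 0.6931/0.148 = 4.683 s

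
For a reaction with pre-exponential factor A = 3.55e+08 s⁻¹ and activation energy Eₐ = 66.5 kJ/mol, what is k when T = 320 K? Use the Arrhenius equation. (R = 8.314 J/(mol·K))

4.95e-03 s⁻¹

Step 1: Use the Arrhenius equation: k = A × exp(-Eₐ/RT)
Step 2: Convert Eₐ to J/mol: 66.5 kJ/mol = 66500 J/mol
Step 3: Calculate the exponent: -Eₐ/(RT) = -66500/(8.314 × 320) = -24.99549
Step 4: k = 3.55e+08 × exp(-24.99549)
Step 5: k = 3.55e+08 × 1.39507e-11 = 4.9525e-03 s⁻¹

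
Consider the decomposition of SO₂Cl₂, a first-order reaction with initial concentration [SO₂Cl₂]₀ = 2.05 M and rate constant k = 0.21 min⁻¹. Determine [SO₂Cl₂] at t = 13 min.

0.1337 M

Step 1: For a first-order reaction: [SO₂Cl₂] = [SO₂Cl₂]₀ × e^(-kt)
Step 2: [SO₂Cl₂] = 2.05 × e^(-0.21 × 13)
Step 3: [SO₂Cl₂] = 2.05 × e^(-2.73)
Step 4: [SO₂Cl₂] = 2.05 × 0.0652193 = 0.1337 M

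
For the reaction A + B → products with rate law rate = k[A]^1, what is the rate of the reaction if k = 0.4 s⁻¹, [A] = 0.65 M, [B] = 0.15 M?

0.26 M/s

Step 1: The rate law is rate = k[A]^1
Step 2: Note that the rate does not depend on [B] (zero order in B).
Step 3: rate = 0.4 × (0.65)^1 = 0.26 M/s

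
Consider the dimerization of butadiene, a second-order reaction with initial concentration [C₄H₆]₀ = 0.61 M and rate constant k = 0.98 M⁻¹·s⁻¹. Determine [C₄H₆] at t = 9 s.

0.09561 M

Step 1: For a second-order reaction: 1/[C₄H₆] = 1/[C₄H₆]₀ + kt
Step 2: 1/[C₄H₆] = 1/0.61 + 0.98 × 9
Step 3: 1/[C₄H₆] = 1.639 + 8.82 = 10.46
Step 4: [C₄H₆] = 1/10.46 = 0.09561 M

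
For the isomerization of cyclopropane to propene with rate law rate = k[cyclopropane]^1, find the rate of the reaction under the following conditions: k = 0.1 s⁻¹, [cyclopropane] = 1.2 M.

0.12 M/s

Step 1: Identify the rate law: rate = k[cyclopropane]^1
Step 2: Substitute values: rate = 0.1 × (1.2)^1
Step 3: Calculate: rate = 0.1 × 1.2 = 0.12 M/s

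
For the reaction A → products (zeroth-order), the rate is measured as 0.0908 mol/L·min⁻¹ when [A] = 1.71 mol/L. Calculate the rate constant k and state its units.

0.0908 mol/L·min⁻¹

Step 1: For a zeroth-order reaction, rate = k (independent of concentration).
Step 2: k = rate = 0.0908 mol/L·min⁻¹.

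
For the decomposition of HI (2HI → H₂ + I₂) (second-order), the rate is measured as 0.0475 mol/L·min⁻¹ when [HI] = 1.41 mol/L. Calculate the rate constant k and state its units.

0.02389 (mol/L)⁻¹·min⁻¹

Step 1: rate = k[HI]^2, so k = rate / [HI]^2.
Step 2: k = 0.0475 / (1.41)^2 = 0.0475 / 1.988.
Step 3: k = 0.02389 (mol/L)⁻¹·min⁻¹.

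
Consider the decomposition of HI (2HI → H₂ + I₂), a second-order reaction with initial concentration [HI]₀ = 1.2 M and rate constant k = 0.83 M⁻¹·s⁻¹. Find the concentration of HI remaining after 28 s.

0.04154 M

Step 1: For a second-order reaction: 1/[HI] = 1/[HI]₀ + kt
Step 2: 1/[HI] = 1/1.2 + 0.83 × 28
Step 3: 1/[HI] = 0.8333 + 23.24 = 24.07
Step 4: [HI] = 1/24.07 = 0.04154 M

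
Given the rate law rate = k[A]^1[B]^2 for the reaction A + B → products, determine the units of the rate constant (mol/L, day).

(mol/L)⁻²·day⁻¹

Step 1: Overall order = 1 + 2 = 3.
Step 2: rate has units mol/L·day⁻¹; [A]^1[B]^2 has units (mol/L)^3.
Step 3: k = rate/([A]^1[B]^2), so units of k = (mol/L)^(1-3)·day⁻¹ = (mol/L)⁻²·day⁻¹.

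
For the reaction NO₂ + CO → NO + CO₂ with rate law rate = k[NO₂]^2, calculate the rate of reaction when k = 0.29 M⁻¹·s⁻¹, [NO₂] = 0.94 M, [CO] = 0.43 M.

0.2562 M/s

Step 1: The rate law is rate = k[NO₂]^2
Step 2: Note that the rate does not depend on [CO] (zero order in CO).
Step 3: rate = 0.29 × (0.94)^2 = 0.256244 M/s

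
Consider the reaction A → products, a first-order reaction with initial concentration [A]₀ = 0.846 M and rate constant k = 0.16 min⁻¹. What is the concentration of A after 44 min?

0.0007412 M

Step 1: For a first-order reaction: [A] = [A]₀ × e^(-kt)
Step 2: [A] = 0.846 × e^(-0.16 × 44)
Step 3: [A] = 0.846 × e^(-7.04)
Step 4: [A] = 0.846 × 0.000876127 = 0.0007412 M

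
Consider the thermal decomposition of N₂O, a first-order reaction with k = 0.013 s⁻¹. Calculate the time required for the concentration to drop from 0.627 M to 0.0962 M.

144.2 s

Step 1: For first-order: t = ln([N₂O]₀/[N₂O])/k
Step 2: t = ln(0.627/0.0962)/0.013
Step 3: t = ln(6.518)/0.013
Step 4: t = 1.875/0.013 = 144.2 s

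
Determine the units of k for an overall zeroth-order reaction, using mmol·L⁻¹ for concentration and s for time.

mmol·L⁻¹·s⁻¹

Step 1: For overall order n, rate = k × (concentration)^n.
Step 2: Rate has units mmol·L⁻¹·s⁻¹; concentration term has units (mmol·L⁻¹)^0.
Step 3: k = rate / (concentration)^n, so units of k = (mmol·L⁻¹)^(1-0)·s⁻¹ = mmol·L⁻¹·s⁻¹.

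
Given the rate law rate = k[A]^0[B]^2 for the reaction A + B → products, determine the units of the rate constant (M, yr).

M⁻¹·yr⁻¹

Step 1: Overall order = 0 + 2 = 2.
Step 2: rate has units M·yr⁻¹; [A]^0[B]^2 has units M^2.
Step 3: k = rate/([A]^0[B]^2), so units of k = M^(1-2)·yr⁻¹ = M⁻¹·yr⁻¹.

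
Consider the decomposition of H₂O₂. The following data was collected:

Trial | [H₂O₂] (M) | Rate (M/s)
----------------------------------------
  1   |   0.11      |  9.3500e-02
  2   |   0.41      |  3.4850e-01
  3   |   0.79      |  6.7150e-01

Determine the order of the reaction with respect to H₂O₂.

first order (1)

Step 1: Compare trials to find order n where rate₂/rate₁ = ([H₂O₂]₂/[H₂O₂]₁)^n
Step 2: rate₂/rate₁ = 3.4850e-01/9.3500e-02 = 3.727
Step 3: [H₂O₂]₂/[H₂O₂]₁ = 0.41/0.11 = 3.727
Step 4: n = ln(3.727)/ln(3.727) = 1.00 ≈ 1
Step 5: The reaction is first order in H₂O₂.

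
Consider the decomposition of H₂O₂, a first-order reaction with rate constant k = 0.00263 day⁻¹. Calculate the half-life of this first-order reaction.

263.6 day

Step 1: For a first-order reaction, t₁/₂ = ln(2)/k
Step 2: t₁/₂ = ln(2)/0.00263
Step 3: t₁/₂ = 0.6931/0.00263 = 263.6 day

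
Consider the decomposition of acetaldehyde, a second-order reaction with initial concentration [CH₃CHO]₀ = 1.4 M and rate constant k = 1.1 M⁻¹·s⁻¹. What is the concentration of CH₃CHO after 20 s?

0.04403 M

Step 1: For a second-order reaction: 1/[CH₃CHO] = 1/[CH₃CHO]₀ + kt
Step 2: 1/[CH₃CHO] = 1/1.4 + 1.1 × 20
Step 3: 1/[CH₃CHO] = 0.7143 + 22 = 22.71
Step 4: [CH₃CHO] = 1/22.71 = 0.04403 M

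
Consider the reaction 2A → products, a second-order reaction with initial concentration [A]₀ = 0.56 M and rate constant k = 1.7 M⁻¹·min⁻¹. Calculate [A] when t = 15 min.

0.03665 M

Step 1: For a second-order reaction: 1/[A] = 1/[A]₀ + kt
Step 2: 1/[A] = 1/0.56 + 1.7 × 15
Step 3: 1/[A] = 1.786 + 25.5 = 27.29
Step 4: [A] = 1/27.29 = 0.03665 M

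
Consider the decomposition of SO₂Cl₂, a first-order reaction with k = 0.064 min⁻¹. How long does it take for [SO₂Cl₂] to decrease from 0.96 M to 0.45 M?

11.84 min

Step 1: For first-order: t = ln([SO₂Cl₂]₀/[SO₂Cl₂])/k
Step 2: t = ln(0.96/0.45)/0.064
Step 3: t = ln(2.133)/0.064
Step 4: t = 0.7577/0.064 = 11.84 min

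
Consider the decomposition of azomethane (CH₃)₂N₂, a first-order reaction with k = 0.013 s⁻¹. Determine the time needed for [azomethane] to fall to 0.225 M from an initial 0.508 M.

62.64 s

Step 1: For first-order: t = ln([azomethane]₀/[azomethane])/k
Step 2: t = ln(0.508/0.225)/0.013
Step 3: t = ln(2.258)/0.013
Step 4: t = 0.8144/0.013 = 62.64 s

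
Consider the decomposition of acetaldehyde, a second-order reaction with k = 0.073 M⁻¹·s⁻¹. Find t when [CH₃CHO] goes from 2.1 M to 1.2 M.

4.892 s

Step 1: For second-order: t = (1/[CH₃CHO] - 1/[CH₃CHO]₀)/k
Step 2: t = (1/1.2 - 1/2.1)/0.073
Step 3: t = (0.8333 - 0.4762)/0.073
Step 4: t = 0.3571/0.073 = 4.892 s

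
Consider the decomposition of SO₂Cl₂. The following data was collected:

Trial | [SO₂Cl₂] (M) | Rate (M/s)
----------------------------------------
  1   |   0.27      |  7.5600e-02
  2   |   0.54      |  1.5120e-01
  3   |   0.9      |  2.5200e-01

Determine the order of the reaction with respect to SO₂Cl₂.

first order (1)

Step 1: Compare trials to find order n where rate₂/rate₁ = ([SO₂Cl₂]₂/[SO₂Cl₂]₁)^n
Step 2: rate₂/rate₁ = 1.5120e-01/7.5600e-02 = 2
Step 3: [SO₂Cl₂]₂/[SO₂Cl₂]₁ = 0.54/0.27 = 2
Step 4: n = ln(2)/ln(2) = 1.00 ≈ 1
Step 5: The reaction is first order in SO₂Cl₂.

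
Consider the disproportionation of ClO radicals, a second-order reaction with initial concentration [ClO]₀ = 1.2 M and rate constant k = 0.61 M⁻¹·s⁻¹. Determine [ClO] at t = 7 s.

0.196 M

Step 1: For a second-order reaction: 1/[ClO] = 1/[ClO]₀ + kt
Step 2: 1/[ClO] = 1/1.2 + 0.61 × 7
Step 3: 1/[ClO] = 0.8333 + 4.27 = 5.103
Step 4: [ClO] = 1/5.103 = 0.196 M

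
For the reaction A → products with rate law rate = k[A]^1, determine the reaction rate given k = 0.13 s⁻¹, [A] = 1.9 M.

0.247 M/s

Step 1: Identify the rate law: rate = k[A]^1
Step 2: Substitute values: rate = 0.13 × (1.9)^1
Step 3: Calculate: rate = 0.13 × 1.9 = 0.247 M/s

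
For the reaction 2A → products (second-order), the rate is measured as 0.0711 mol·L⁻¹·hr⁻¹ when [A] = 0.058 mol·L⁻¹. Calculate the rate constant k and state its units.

21.14 (mol·L⁻¹)⁻¹·hr⁻¹

Step 1: rate = k[A]^2, so k = rate / [A]^2.
Step 2: k = 0.0711 / (0.058)^2 = 0.0711 / 0.003364.
Step 3: k = 21.14 (mol·L⁻¹)⁻¹·hr⁻¹.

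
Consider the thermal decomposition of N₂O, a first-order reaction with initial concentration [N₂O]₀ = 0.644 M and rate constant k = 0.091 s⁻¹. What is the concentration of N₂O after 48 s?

0.008164 M

Step 1: For a first-order reaction: [N₂O] = [N₂O]₀ × e^(-kt)
Step 2: [N₂O] = 0.644 × e^(-0.091 × 48)
Step 3: [N₂O] = 0.644 × e^(-4.368)
Step 4: [N₂O] = 0.644 × 0.0126766 = 0.008164 M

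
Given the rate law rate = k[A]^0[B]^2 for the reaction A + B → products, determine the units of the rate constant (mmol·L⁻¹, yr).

(mmol·L⁻¹)⁻¹·yr⁻¹

Step 1: Overall order = 0 + 2 = 2.
Step 2: rate has units mmol·L⁻¹·yr⁻¹; [A]^0[B]^2 has units (mmol·L⁻¹)^2.
Step 3: k = rate/([A]^0[B]^2), so units of k = (mmol·L⁻¹)^(1-2)·yr⁻¹ = (mmol·L⁻¹)⁻¹·yr⁻¹.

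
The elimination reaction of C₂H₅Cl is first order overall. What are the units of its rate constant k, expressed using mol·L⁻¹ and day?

day⁻¹

Step 1: For overall order n, rate = k × (concentration)^n.
Step 2: Rate has units mol·L⁻¹·day⁻¹; concentration term has units (mol·L⁻¹)^1.
Step 3: k = rate / (concentration)^n, so units of k = (mol·L⁻¹)^(1-1)·day⁻¹ = day⁻¹.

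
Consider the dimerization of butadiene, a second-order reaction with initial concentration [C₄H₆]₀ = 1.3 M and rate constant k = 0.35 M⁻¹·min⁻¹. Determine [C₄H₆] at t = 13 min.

0.188 M

Step 1: For a second-order reaction: 1/[C₄H₆] = 1/[C₄H₆]₀ + kt
Step 2: 1/[C₄H₆] = 1/1.3 + 0.35 × 13
Step 3: 1/[C₄H₆] = 0.7692 + 4.55 = 5.319
Step 4: [C₄H₆] = 1/5.319 = 0.188 M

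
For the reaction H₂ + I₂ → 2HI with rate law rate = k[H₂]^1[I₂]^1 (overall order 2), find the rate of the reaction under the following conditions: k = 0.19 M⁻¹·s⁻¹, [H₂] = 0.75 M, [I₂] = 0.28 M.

0.0399 M/s

Step 1: The rate law is rate = k[H₂]^1[I₂]^1, overall order = 1+1 = 2
Step 2: Substitute values: rate = 0.19 × (0.75)^1 × (0.28)^1
Step 3: rate = 0.19 × 0.75 × 0.28 = 0.0399 M/s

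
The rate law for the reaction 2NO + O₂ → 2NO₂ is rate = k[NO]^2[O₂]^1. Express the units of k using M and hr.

M⁻²·hr⁻¹

Step 1: Overall order = 2 + 1 = 3.
Step 2: rate has units M·hr⁻¹; [NO]^2[O₂]^1 has units M^3.
Step 3: k = rate/([NO]^2[O₂]^1), so units of k = M^(1-3)·hr⁻¹ = M⁻²·hr⁻¹.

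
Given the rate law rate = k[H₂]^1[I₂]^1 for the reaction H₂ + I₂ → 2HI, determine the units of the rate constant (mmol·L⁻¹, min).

(mmol·L⁻¹)⁻¹·min⁻¹

Step 1: Overall order = 1 + 1 = 2.
Step 2: rate has units mmol·L⁻¹·min⁻¹; [H₂]^1[I₂]^1 has units (mmol·L⁻¹)^2.
Step 3: k = rate/([H₂]^1[I₂]^1), so units of k = (mmol·L⁻¹)^(1-2)·min⁻¹ = (mmol·L⁻¹)⁻¹·min⁻¹.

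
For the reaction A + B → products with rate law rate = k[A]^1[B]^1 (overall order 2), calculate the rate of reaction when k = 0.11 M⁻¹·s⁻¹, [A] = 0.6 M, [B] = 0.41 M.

0.02706 M/s

Step 1: The rate law is rate = k[A]^1[B]^1, overall order = 1+1 = 2
Step 2: Substitute values: rate = 0.11 × (0.6)^1 × (0.41)^1
Step 3: rate = 0.11 × 0.6 × 0.41 = 0.02706 M/s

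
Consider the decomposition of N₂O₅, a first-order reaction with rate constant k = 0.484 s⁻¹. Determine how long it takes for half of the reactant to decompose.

1.432 s

Step 1: For a first-order reaction, t₁/₂ = ln(2)/k
Step 2: t₁/₂ = ln(2)/0.484
Step 3: t₁/₂ = 0.6931/0.484 = 1.432 s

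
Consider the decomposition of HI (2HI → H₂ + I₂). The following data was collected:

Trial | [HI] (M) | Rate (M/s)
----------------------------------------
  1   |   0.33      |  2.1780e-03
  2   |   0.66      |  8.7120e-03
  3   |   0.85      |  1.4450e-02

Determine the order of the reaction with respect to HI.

second order (2)

Step 1: Compare trials to find order n where rate₂/rate₁ = ([HI]₂/[HI]₁)^n
Step 2: rate₂/rate₁ = 8.7120e-03/2.1780e-03 = 4
Step 3: [HI]₂/[HI]₁ = 0.66/0.33 = 2
Step 4: n = ln(4)/ln(2) = 2.00 ≈ 2
Step 5: The reaction is second order in HI.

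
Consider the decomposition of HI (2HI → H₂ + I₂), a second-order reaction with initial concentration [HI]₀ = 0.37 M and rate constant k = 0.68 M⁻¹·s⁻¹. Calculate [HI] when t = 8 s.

0.1228 M

Step 1: For a second-order reaction: 1/[HI] = 1/[HI]₀ + kt
Step 2: 1/[HI] = 1/0.37 + 0.68 × 8
Step 3: 1/[HI] = 2.703 + 5.44 = 8.143
Step 4: [HI] = 1/8.143 = 0.1228 M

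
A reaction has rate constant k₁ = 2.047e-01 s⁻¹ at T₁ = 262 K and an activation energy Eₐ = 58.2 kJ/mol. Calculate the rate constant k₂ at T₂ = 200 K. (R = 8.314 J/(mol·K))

5.176e-05 s⁻¹

Step 1: Use the two-temperature Arrhenius form: ln(k₂/k₁) = -Eₐ/R × (1/T₂ - 1/T₁)
Step 2: Convert Eₐ to J/mol: 58.2 kJ/mol = 58200 J/mol
Step 3: 1/T₂ - 1/T₁ = 1/200 - 1/262 = 1.183206e-03 K⁻¹
Step 4: ln(k₂/k₁) = -58200/8.314 × 1.183206e-03 = -8.28273
Step 5: k₂ = k₁ × exp(-8.28273) = 2.047e-01 × 2.52846e-04 = 5.176e-05 s⁻¹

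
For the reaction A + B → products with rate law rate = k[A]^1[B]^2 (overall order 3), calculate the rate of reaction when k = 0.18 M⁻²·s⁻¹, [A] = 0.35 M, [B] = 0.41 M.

0.01059 M/s

Step 1: The rate law is rate = k[A]^1[B]^2, overall order = 1+2 = 3
Step 2: Substitute values: rate = 0.18 × (0.35)^1 × (0.41)^2
Step 3: rate = 0.18 × 0.35 × 0.1681 = 0.0105903 M/s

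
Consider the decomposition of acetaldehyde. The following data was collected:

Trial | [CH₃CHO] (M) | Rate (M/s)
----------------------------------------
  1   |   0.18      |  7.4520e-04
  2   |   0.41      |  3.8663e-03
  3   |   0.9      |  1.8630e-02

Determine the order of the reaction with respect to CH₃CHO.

second order (2)

Step 1: Compare trials to find order n where rate₂/rate₁ = ([CH₃CHO]₂/[CH₃CHO]₁)^n
Step 2: rate₂/rate₁ = 3.8663e-03/7.4520e-04 = 5.188
Step 3: [CH₃CHO]₂/[CH₃CHO]₁ = 0.41/0.18 = 2.278
Step 4: n = ln(5.188)/ln(2.278) = 2.00 ≈ 2
Step 5: The reaction is second order in CH₃CHO.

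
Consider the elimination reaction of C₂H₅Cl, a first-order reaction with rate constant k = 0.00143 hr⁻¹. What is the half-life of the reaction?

484.7 hr

Step 1: For a first-order reaction, t₁/₂ = ln(2)/k
Step 2: t₁/₂ = ln(2)/0.00143
Step 3: t₁/₂ = 0.6931/0.00143 = 484.7 hr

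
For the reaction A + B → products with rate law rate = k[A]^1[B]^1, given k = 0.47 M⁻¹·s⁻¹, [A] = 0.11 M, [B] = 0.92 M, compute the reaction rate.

0.04756 M/s

Step 1: The rate law is rate = k[A]^1[B]^1
Step 2: Substitute: rate = 0.47 × (0.11)^1 × (0.92)^1
Step 3: rate = 0.47 × 0.11 × 0.92 = 0.047564 M/s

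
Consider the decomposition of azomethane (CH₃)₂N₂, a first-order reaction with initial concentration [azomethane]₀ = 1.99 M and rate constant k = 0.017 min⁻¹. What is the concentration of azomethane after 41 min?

0.9912 M

Step 1: For a first-order reaction: [azomethane] = [azomethane]₀ × e^(-kt)
Step 2: [azomethane] = 1.99 × e^(-0.017 × 41)
Step 3: [azomethane] = 1.99 × e^(-0.697)
Step 4: [azomethane] = 1.99 × 0.498077 = 0.9912 M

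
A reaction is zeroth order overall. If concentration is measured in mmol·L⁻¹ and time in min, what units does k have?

mmol·L⁻¹·min⁻¹

Step 1: For overall order n, rate = k × (concentration)^n.
Step 2: Rate has units mmol·L⁻¹·min⁻¹; concentration term has units (mmol·L⁻¹)^0.
Step 3: k = rate / (concentration)^n, so units of k = (mmol·L⁻¹)^(1-0)·min⁻¹ = mmol·L⁻¹·min⁻¹.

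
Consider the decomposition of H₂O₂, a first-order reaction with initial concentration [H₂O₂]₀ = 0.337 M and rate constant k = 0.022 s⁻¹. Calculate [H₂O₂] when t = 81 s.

0.05672 M

Step 1: For a first-order reaction: [H₂O₂] = [H₂O₂]₀ × e^(-kt)
Step 2: [H₂O₂] = 0.337 × e^(-0.022 × 81)
Step 3: [H₂O₂] = 0.337 × e^(-1.782)
Step 4: [H₂O₂] = 0.337 × 0.168301 = 0.05672 M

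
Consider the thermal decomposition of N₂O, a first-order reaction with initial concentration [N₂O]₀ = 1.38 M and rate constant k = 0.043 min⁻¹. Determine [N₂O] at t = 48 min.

0.1752 M

Step 1: For a first-order reaction: [N₂O] = [N₂O]₀ × e^(-kt)
Step 2: [N₂O] = 1.38 × e^(-0.043 × 48)
Step 3: [N₂O] = 1.38 × e^(-2.064)
Step 4: [N₂O] = 1.38 × 0.126945 = 0.1752 M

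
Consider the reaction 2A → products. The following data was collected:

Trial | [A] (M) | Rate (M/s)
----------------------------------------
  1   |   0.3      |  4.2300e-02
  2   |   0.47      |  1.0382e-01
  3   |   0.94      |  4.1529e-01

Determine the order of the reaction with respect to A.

second order (2)

Step 1: Compare trials to find order n where rate₂/rate₁ = ([A]₂/[A]₁)^n
Step 2: rate₂/rate₁ = 1.0382e-01/4.2300e-02 = 2.454
Step 3: [A]₂/[A]₁ = 0.47/0.3 = 1.567
Step 4: n = ln(2.454)/ln(1.567) = 2.00 ≈ 2
Step 5: The reaction is second order in A.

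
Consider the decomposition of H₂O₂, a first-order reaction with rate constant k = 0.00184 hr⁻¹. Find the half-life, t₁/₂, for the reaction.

376.7 hr

Step 1: For a first-order reaction, t₁/₂ = ln(2)/k
Step 2: t₁/₂ = ln(2)/0.00184
Step 3: t₁/₂ = 0.6931/0.00184 = 376.7 hr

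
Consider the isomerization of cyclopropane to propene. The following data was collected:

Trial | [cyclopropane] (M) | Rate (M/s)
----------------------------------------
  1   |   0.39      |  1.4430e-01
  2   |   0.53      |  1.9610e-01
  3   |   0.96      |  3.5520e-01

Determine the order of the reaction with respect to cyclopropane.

first order (1)

Step 1: Compare trials to find order n where rate₂/rate₁ = ([cyclopropane]₂/[cyclopropane]₁)^n
Step 2: rate₂/rate₁ = 1.9610e-01/1.4430e-01 = 1.359
Step 3: [cyclopropane]₂/[cyclopropane]₁ = 0.53/0.39 = 1.359
Step 4: n = ln(1.359)/ln(1.359) = 1.00 ≈ 1
Step 5: The reaction is first order in cyclopropane.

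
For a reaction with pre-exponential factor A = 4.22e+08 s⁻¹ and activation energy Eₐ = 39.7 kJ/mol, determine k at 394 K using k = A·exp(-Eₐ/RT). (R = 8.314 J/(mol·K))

2.30e+03 s⁻¹

Step 1: Use the Arrhenius equation: k = A × exp(-Eₐ/RT)
Step 2: Convert Eₐ to J/mol: 39.7 kJ/mol = 39700 J/mol
Step 3: Calculate the exponent: -Eₐ/(RT) = -39700/(8.314 × 394) = -12.11949
Step 4: k = 4.22e+08 × exp(-12.11949)
Step 5: k = 4.22e+08 × 5.45221e-06 = 2.3008e+03 s⁻¹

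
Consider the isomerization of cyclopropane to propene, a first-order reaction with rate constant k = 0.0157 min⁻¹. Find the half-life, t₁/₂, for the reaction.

44.15 min

Step 1: For a first-order reaction, t₁/₂ = ln(2)/k
Step 2: t₁/₂ = ln(2)/0.0157
Step 3: t₁/₂ = 0.6931/0.0157 = 44.15 min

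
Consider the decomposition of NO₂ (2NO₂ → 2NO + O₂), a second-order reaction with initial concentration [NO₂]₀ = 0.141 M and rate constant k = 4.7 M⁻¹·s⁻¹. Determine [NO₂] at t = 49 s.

0.004212 M

Step 1: For a second-order reaction: 1/[NO₂] = 1/[NO₂]₀ + kt
Step 2: 1/[NO₂] = 1/0.141 + 4.7 × 49
Step 3: 1/[NO₂] = 7.092 + 230.3 = 237.4
Step 4: [NO₂] = 1/237.4 = 0.004212 M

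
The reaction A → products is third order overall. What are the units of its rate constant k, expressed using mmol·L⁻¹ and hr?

(mmol·L⁻¹)⁻²·hr⁻¹

Step 1: For overall order n, rate = k × (concentration)^n.
Step 2: Rate has units mmol·L⁻¹·hr⁻¹; concentration term has units (mmol·L⁻¹)^3.
Step 3: k = rate / (concentration)^n, so units of k = (mmol·L⁻¹)^(1-3)·hr⁻¹ = (mmol·L⁻¹)⁻²·hr⁻¹.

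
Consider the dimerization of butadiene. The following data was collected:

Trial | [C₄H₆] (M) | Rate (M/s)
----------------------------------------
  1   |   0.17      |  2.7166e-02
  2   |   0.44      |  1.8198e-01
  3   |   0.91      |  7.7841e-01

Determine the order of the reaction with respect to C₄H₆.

second order (2)

Step 1: Compare trials to find order n where rate₂/rate₁ = ([C₄H₆]₂/[C₄H₆]₁)^n
Step 2: rate₂/rate₁ = 1.8198e-01/2.7166e-02 = 6.699
Step 3: [C₄H₆]₂/[C₄H₆]₁ = 0.44/0.17 = 2.588
Step 4: n = ln(6.699)/ln(2.588) = 2.00 ≈ 2
Step 5: The reaction is second order in C₄H₆.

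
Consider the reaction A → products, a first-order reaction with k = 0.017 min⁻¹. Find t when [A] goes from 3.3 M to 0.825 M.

81.55 min

Step 1: For first-order: t = ln([A]₀/[A])/k
Step 2: t = ln(3.3/0.825)/0.017
Step 3: t = ln(4)/0.017
Step 4: t = 1.386/0.017 = 81.55 min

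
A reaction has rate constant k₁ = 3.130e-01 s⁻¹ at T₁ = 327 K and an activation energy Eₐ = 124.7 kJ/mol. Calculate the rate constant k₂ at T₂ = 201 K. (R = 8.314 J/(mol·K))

1.019e-13 s⁻¹

Step 1: Use the two-temperature Arrhenius form: ln(k₂/k₁) = -Eₐ/R × (1/T₂ - 1/T₁)
Step 2: Convert Eₐ to J/mol: 124.7 kJ/mol = 124700 J/mol
Step 3: 1/T₂ - 1/T₁ = 1/201 - 1/327 = 1.917020e-03 K⁻¹
Step 4: ln(k₂/k₁) = -124700/8.314 × 1.917020e-03 = -28.75299
Step 5: k₂ = k₁ × exp(-28.75299) = 3.130e-01 × 3.25638e-13 = 1.019e-13 s⁻¹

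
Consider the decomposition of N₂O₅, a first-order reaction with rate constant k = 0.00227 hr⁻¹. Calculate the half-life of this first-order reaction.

305.4 hr

Step 1: For a first-order reaction, t₁/₂ = ln(2)/k
Step 2: t₁/₂ = ln(2)/0.00227
Step 3: t₁/₂ = 0.6931/0.00227 = 305.4 hr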